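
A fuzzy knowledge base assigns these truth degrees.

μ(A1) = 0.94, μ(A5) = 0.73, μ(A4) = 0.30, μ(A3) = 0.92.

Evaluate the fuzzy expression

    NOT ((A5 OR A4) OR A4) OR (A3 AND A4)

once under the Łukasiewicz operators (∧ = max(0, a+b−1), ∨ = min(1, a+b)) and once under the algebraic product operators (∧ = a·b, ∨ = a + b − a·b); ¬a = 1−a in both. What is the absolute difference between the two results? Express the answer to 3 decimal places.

0.152

Under Łukasiewicz:
  A5 OR A4 = min(1, a+b) on (0.73, 0.30) = 1.00
  (A5 OR A4) OR A4 = min(1, a+b) on (1.00, 0.30) = 1.00
  NOT ((A5 OR A4) OR A4) = 1 − 1.00 = 0.00
  A3 AND A4 = max(0, a+b−1) on (0.92, 0.30) = 0.22
  NOT ((A5 OR A4) OR A4) OR (A3 AND A4) = min(1, a+b) on (0.00, 0.22) = 0.22
  → value = 0.2200
Under algebraic product:
  A5 OR A4 = a + b − a·b on (0.7300, 0.3000) = 0.8110
  (A5 OR A4) OR A4 = a + b − a·b on (0.8110, 0.3000) = 0.8677
  NOT ((A5 OR A4) OR A4) = 1 − 0.8677 = 0.1323
  A3 AND A4 = a·b on (0.9200, 0.3000) = 0.2760
  NOT ((A5 OR A4) OR A4) OR (A3 AND A4) = a + b − a·b on (0.1323, 0.2760) = 0.3718
  → value = 0.3718
|0.2200 − 0.3718| = 0.152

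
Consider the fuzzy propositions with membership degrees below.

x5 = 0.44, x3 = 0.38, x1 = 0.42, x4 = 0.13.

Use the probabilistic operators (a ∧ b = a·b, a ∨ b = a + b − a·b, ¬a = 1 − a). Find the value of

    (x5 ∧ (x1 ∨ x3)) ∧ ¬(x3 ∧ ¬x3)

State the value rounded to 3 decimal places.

0.215

x1 ∨ x3 = a + b − a·b on (0.4200, 0.3800) = 0.6404
x5 ∧ (x1 ∨ x3) = a·b on (0.4400, 0.6404) = 0.2818
¬x3 = 1 − 0.3800 = 0.6200
x3 ∧ ¬x3 = a·b on (0.3800, 0.6200) = 0.2356
¬(x3 ∧ ¬x3) = 1 − 0.2356 = 0.7644
(x5 ∧ (x1 ∨ x3)) ∧ ¬(x3 ∧ ¬x3) = a·b on (0.2818, 0.7644) = 0.2154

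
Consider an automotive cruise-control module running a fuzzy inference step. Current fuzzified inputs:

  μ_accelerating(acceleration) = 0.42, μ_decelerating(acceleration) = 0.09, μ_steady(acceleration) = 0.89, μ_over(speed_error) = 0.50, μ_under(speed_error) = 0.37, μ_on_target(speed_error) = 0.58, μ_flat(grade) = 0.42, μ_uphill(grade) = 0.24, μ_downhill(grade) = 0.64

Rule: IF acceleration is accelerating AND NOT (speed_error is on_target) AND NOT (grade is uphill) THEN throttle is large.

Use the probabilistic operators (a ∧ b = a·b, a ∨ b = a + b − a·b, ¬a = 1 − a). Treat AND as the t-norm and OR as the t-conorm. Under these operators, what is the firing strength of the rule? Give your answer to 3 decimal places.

0.134

firing strength: accelerating=0.42, ¬on_target=1−0.58=0.42, ¬uphill=1−0.24=0.76; AND[a·b] → w = 0.1341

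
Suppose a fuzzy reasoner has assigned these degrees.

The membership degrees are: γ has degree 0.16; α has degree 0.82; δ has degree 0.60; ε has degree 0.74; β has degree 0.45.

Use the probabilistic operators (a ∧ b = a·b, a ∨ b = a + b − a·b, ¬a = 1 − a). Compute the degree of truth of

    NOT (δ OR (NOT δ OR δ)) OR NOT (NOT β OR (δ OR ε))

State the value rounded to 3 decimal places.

0.138

NOT δ = 1 − 0.6000 = 0.4000
NOT δ OR δ = a + b − a·b on (0.4000, 0.6000) = 0.7600
δ OR (NOT δ OR δ) = a + b − a·b on (0.6000, 0.7600) = 0.9040
NOT (δ OR (NOT δ OR δ)) = 1 − 0.9040 = 0.0960
NOT β = 1 − 0.4500 = 0.5500
δ OR ε = a + b − a·b on (0.6000, 0.7400) = 0.8960
NOT β OR (δ OR ε) = a + b − a·b on (0.5500, 0.8960) = 0.9532
NOT (NOT β OR (δ OR ε)) = 1 − 0.9532 = 0.0468
NOT (δ OR (NOT δ OR δ)) OR NOT (NOT β OR (δ OR ε)) = a + b − a·b on (0.0960, 0.0468) = 0.1383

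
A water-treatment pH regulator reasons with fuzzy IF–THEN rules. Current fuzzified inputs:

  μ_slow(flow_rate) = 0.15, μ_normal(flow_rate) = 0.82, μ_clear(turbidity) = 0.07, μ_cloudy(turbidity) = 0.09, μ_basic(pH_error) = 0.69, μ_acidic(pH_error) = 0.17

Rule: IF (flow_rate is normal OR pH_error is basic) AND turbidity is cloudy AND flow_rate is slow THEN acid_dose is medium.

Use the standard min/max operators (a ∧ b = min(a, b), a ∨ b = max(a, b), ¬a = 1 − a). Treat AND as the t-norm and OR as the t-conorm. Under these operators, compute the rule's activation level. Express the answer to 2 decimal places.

firing strength: (normal=0.82 OR basic=0.69) = 0.82; AND[min(a, b)] with cloudy=0.09, slow=0.15 → w = 0.09

0.09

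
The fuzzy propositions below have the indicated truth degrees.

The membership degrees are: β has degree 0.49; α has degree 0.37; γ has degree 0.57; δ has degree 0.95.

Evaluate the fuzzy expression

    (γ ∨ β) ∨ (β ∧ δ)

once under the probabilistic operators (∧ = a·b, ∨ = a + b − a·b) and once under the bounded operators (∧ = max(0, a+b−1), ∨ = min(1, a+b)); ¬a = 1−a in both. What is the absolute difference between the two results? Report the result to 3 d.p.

Under probabilistic:
  γ ∨ β = a + b − a·b on (0.5700, 0.4900) = 0.7807
  β ∧ δ = a·b on (0.4900, 0.9500) = 0.4655
  (γ ∨ β) ∨ (β ∧ δ) = a + b − a·b on (0.7807, 0.4655) = 0.8828
  → value = 0.8828
Under bounded:
  γ ∨ β = min(1, a+b) on (0.57, 0.49) = 1.00
  β ∧ δ = max(0, a+b−1) on (0.49, 0.95) = 0.44
  (γ ∨ β) ∨ (β ∧ δ) = min(1, a+b) on (1.00, 0.44) = 1.00
  → value = 1.0000
|0.8828 − 1.0000| = 0.117

0.117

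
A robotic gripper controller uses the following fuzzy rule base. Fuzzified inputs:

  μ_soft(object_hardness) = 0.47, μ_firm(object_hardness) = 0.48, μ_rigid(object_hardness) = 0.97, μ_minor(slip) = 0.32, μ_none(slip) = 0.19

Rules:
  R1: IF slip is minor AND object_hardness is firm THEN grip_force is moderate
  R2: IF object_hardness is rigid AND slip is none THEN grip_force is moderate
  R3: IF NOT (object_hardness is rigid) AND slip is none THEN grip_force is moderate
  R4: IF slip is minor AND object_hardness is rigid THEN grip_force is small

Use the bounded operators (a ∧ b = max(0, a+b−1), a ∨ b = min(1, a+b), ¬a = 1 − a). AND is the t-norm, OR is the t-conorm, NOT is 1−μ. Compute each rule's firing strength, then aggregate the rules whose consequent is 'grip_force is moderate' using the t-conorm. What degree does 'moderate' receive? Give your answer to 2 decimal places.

0.16

R1: minor=0.32, firm=0.48; AND[max(0, a+b−1)] → w = 0.00
R2: rigid=0.97, none=0.19; AND[max(0, a+b−1)] → w = 0.16
R3: ¬rigid=1−0.97=0.03, none=0.19; AND[max(0, a+b−1)] → w = 0.00
R4: minor=0.32, rigid=0.97; AND[max(0, a+b−1)] → w = 0.29
Rules with consequent 'moderate': {R1, R2, R3} → strengths 0.00, 0.16, 0.00
Aggregate via t-conorm [min(1, a+b)]: 0.16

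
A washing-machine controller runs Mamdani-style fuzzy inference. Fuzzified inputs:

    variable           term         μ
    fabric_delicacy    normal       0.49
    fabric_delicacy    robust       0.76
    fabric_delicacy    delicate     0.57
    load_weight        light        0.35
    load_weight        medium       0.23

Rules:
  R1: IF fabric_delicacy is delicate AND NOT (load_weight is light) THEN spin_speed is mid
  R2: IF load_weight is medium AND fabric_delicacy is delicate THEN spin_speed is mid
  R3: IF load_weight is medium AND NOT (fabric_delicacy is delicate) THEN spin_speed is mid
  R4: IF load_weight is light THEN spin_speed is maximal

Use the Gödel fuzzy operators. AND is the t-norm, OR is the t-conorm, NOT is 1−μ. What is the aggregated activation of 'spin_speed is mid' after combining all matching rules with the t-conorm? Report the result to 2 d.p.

R1: delicate=0.57, ¬light=1−0.35=0.65; AND[min(a, b)] → w = 0.57
R2: medium=0.23, delicate=0.57; AND[min(a, b)] → w = 0.23
R3: medium=0.23, ¬delicate=1−0.57=0.43; AND[min(a, b)] → w = 0.23
R4: light=0.35 → w = 0.35
Rules with consequent 'mid': {R1, R2, R3} → strengths 0.57, 0.23, 0.23
Aggregate via t-conorm [max(a, b)]: 0.57

0.57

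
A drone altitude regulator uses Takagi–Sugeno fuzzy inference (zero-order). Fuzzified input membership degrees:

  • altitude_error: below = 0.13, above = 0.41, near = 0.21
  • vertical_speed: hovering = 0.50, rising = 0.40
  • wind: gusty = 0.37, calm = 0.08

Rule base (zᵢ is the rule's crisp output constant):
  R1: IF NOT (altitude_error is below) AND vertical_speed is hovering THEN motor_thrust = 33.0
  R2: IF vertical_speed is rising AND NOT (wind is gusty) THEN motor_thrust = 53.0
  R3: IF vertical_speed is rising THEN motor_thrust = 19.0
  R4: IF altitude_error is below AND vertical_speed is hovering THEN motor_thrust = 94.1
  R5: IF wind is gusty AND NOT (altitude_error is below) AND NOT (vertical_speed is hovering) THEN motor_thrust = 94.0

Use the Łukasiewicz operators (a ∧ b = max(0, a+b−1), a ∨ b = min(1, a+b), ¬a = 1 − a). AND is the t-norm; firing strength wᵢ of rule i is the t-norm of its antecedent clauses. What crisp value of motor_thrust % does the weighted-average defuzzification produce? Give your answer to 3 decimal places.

R1 (z=33.0): ¬below=1−0.13=0.87, hovering=0.50; AND[max(0, a+b−1)] → w = 0.37
R2 (z=53.0): rising=0.40, ¬gusty=1−0.37=0.63; AND[max(0, a+b−1)] → w = 0.03
R3 (z=19.0): rising=0.40 → w = 0.40
R4 (z=94.1): below=0.13, hovering=0.50; AND[max(0, a+b−1)] → w = 0.00
R5 (z=94.0): gusty=0.37, ¬below=1−0.13=0.87, ¬hovering=1−0.50=0.50; AND[max(0, a+b−1)] → w = 0.00
Weighted average = (0.37·33.0 + 0.03·53.0 + 0.40·19.0 + 0.00·94.1 + 0.00·94.0) / (0.37 + 0.03 + 0.40 + 0.00 + 0.00)
  = 21.4000 / 0.8000 = 26.750

26.750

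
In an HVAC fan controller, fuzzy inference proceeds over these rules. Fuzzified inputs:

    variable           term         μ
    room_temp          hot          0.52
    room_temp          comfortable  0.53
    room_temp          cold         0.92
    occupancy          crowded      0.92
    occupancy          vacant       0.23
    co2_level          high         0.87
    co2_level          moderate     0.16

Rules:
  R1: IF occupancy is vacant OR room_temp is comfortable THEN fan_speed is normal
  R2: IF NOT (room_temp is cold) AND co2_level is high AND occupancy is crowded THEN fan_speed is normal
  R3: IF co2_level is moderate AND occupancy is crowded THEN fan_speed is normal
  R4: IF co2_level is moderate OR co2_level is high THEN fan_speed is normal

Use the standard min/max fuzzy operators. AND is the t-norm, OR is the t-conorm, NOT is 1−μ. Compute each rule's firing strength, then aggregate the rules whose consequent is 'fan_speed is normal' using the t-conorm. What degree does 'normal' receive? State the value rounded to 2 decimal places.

0.87

R1: vacant=0.23, comfortable=0.53; OR[max(a, b)] → w = 0.53
R2: ¬cold=1−0.92=0.08, high=0.87, crowded=0.92; AND[min(a, b)] → w = 0.08
R3: moderate=0.16, crowded=0.92; AND[min(a, b)] → w = 0.16
R4: moderate=0.16, high=0.87; OR[max(a, b)] → w = 0.87
Rules with consequent 'normal': {R1, R2, R3, R4} → strengths 0.53, 0.08, 0.16, 0.87
Aggregate via t-conorm [max(a, b)]: 0.87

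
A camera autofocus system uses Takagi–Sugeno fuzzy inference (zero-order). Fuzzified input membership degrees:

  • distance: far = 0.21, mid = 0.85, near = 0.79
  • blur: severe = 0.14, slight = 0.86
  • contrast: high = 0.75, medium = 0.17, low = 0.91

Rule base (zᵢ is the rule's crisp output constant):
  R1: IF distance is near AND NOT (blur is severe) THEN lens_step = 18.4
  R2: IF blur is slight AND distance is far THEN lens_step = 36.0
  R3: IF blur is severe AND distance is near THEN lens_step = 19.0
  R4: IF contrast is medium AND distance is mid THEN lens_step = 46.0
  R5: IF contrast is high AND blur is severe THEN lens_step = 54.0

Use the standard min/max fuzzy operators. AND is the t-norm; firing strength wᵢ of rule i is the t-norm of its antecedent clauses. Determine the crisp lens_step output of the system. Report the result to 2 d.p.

27.68

R1 (z=18.4): near=0.79, ¬severe=1−0.14=0.86; AND[min(a, b)] → w = 0.79
R2 (z=36.0): slight=0.86, far=0.21; AND[min(a, b)] → w = 0.21
R3 (z=19.0): severe=0.14, near=0.79; AND[min(a, b)] → w = 0.14
R4 (z=46.0): medium=0.17, mid=0.85; AND[min(a, b)] → w = 0.17
R5 (z=54.0): high=0.75, severe=0.14; AND[min(a, b)] → w = 0.14
Weighted average = (0.79·18.4 + 0.21·36.0 + 0.14·19.0 + 0.17·46.0 + 0.14·54.0) / (0.79 + 0.21 + 0.14 + 0.17 + 0.14)
  = 40.1360 / 1.4500 = 27.68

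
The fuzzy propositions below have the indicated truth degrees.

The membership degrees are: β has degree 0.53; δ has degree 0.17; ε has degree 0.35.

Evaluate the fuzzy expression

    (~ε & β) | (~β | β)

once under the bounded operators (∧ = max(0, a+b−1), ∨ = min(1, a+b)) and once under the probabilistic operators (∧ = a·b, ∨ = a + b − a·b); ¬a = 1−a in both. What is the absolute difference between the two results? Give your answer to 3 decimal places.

0.163

Under bounded:
  ~ε = 1 − 0.35 = 0.65
  ~ε & β = max(0, a+b−1) on (0.65, 0.53) = 0.18
  ~β = 1 − 0.53 = 0.47
  ~β | β = min(1, a+b) on (0.47, 0.53) = 1.00
  (~ε & β) | (~β | β) = min(1, a+b) on (0.18, 1.00) = 1.00
  → value = 1.0000
Under probabilistic:
  ~ε = 1 − 0.3500 = 0.6500
  ~ε & β = a·b on (0.6500, 0.5300) = 0.3445
  ~β = 1 − 0.5300 = 0.4700
  ~β | β = a + b − a·b on (0.4700, 0.5300) = 0.7509
  (~ε & β) | (~β | β) = a + b − a·b on (0.3445, 0.7509) = 0.8367
  → value = 0.8367
|1.0000 − 0.8367| = 0.163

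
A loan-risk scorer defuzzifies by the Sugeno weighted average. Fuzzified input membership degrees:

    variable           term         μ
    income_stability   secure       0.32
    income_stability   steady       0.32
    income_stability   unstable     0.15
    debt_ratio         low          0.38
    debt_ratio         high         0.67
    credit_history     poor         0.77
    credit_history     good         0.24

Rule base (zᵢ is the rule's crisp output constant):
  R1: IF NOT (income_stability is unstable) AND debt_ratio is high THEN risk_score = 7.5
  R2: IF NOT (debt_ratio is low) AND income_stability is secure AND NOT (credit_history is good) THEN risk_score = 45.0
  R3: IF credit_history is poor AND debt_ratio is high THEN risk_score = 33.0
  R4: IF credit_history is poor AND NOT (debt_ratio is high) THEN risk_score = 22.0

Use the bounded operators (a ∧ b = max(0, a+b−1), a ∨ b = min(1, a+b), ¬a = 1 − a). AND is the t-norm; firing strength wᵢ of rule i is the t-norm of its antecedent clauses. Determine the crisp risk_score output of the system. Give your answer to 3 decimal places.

R1 (z=7.5): ¬unstable=1−0.15=0.85, high=0.67; AND[max(0, a+b−1)] → w = 0.52
R2 (z=45.0): ¬low=1−0.38=0.62, secure=0.32, ¬good=1−0.24=0.76; AND[max(0, a+b−1)] → w = 0.00
R3 (z=33.0): poor=0.77, high=0.67; AND[max(0, a+b−1)] → w = 0.44
R4 (z=22.0): poor=0.77, ¬high=1−0.67=0.33; AND[max(0, a+b−1)] → w = 0.10
Weighted average = (0.52·7.5 + 0.00·45.0 + 0.44·33.0 + 0.10·22.0) / (0.52 + 0.00 + 0.44 + 0.10)
  = 20.6200 / 1.0600 = 19.453

19.453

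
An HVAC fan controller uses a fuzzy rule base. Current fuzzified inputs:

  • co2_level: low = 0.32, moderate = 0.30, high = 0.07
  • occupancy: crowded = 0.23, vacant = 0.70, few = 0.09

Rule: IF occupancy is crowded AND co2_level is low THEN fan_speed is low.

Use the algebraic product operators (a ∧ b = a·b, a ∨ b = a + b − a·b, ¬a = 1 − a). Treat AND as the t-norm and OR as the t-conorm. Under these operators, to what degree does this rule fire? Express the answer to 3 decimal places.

0.074

firing strength: crowded=0.23, low=0.32; AND[a·b] → w = 0.0736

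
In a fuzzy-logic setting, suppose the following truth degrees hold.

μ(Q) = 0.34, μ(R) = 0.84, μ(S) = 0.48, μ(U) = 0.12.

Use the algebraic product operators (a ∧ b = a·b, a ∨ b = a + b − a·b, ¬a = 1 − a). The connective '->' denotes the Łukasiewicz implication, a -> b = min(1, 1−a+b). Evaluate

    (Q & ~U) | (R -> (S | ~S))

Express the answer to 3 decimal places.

0.937

~U = 1 − 0.1200 = 0.8800
Q & ~U = a·b on (0.3400, 0.8800) = 0.2992
~S = 1 − 0.4800 = 0.5200
S | ~S = a + b − a·b on (0.4800, 0.5200) = 0.7504
R -> (S | ~S)  [Łukasiewicz: min(1, 1−a+b)] with a=0.8400, b=0.7504 → 0.9104
(Q & ~U) | (R -> (S | ~S)) = a + b − a·b on (0.2992, 0.9104) = 0.9372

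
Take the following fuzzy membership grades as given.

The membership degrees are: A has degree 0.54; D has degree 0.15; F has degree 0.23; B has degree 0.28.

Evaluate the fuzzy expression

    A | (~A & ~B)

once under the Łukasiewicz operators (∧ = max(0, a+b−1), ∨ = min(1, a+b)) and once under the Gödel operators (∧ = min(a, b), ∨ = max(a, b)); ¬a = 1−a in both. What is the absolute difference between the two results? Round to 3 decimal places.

Under Łukasiewicz:
  ~A = 1 − 0.54 = 0.46
  ~B = 1 − 0.28 = 0.72
  ~A & ~B = max(0, a+b−1) on (0.46, 0.72) = 0.18
  A | (~A & ~B) = min(1, a+b) on (0.54, 0.18) = 0.72
  → value = 0.7200
Under Gödel:
  ~A = 1 − 0.54 = 0.46
  ~B = 1 − 0.28 = 0.72
  ~A & ~B = min(a, b) on (0.46, 0.72) = 0.46
  A | (~A & ~B) = max(a, b) on (0.54, 0.46) = 0.54
  → value = 0.5400
|0.7200 − 0.5400| = 0.180

0.180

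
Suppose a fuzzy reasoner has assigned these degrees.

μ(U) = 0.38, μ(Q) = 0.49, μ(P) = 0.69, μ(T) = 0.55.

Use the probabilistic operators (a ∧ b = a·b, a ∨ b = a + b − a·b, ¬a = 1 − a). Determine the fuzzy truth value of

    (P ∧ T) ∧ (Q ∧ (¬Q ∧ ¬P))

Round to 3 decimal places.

P ∧ T = a·b on (0.6900, 0.5500) = 0.3795
¬Q = 1 − 0.4900 = 0.5100
¬P = 1 − 0.6900 = 0.3100
¬Q ∧ ¬P = a·b on (0.5100, 0.3100) = 0.1581
Q ∧ (¬Q ∧ ¬P) = a·b on (0.4900, 0.1581) = 0.0775
(P ∧ T) ∧ (Q ∧ (¬Q ∧ ¬P)) = a·b on (0.3795, 0.0775) = 0.0294

0.029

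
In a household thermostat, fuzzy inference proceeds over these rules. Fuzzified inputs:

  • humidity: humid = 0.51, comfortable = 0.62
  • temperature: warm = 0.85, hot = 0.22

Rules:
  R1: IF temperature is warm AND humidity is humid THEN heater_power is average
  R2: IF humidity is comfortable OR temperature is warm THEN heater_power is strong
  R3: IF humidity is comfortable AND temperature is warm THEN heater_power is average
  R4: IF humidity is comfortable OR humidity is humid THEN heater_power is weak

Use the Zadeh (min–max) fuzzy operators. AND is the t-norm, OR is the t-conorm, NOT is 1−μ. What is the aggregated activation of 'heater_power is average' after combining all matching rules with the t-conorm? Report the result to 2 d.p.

0.62

R1: warm=0.85, humid=0.51; AND[min(a, b)] → w = 0.51
R2: comfortable=0.62, warm=0.85; OR[max(a, b)] → w = 0.85
R3: comfortable=0.62, warm=0.85; AND[min(a, b)] → w = 0.62
R4: comfortable=0.62, humid=0.51; OR[max(a, b)] → w = 0.62
Rules with consequent 'average': {R1, R3} → strengths 0.51, 0.62
Aggregate via t-conorm [max(a, b)]: 0.62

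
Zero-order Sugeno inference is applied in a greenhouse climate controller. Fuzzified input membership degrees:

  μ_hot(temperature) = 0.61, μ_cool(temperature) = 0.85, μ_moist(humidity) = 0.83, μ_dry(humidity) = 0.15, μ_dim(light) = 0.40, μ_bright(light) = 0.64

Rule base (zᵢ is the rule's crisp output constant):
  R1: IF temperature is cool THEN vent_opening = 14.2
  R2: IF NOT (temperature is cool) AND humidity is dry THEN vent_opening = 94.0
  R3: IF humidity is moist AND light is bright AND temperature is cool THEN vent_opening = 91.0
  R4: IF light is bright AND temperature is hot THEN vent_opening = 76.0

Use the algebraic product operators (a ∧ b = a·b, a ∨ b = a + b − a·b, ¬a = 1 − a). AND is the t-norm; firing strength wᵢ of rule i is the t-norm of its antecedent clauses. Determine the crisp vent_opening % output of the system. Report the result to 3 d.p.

R1 (z=14.2): cool=0.85 → w = 0.8500
R2 (z=94.0): ¬cool=1−0.85=0.15, dry=0.15; AND[a·b] → w = 0.0225
R3 (z=91.0): moist=0.83, bright=0.64, cool=0.85; AND[a·b] → w = 0.4515
R4 (z=76.0): bright=0.64, hot=0.61; AND[a·b] → w = 0.3904
Weighted average = (0.8500·14.2 + 0.0225·94.0 + 0.4515·91.0 + 0.3904·76.0) / (0.8500 + 0.0225 + 0.4515 + 0.3904)
  = 84.9437 / 1.7144 = 49.547

49.547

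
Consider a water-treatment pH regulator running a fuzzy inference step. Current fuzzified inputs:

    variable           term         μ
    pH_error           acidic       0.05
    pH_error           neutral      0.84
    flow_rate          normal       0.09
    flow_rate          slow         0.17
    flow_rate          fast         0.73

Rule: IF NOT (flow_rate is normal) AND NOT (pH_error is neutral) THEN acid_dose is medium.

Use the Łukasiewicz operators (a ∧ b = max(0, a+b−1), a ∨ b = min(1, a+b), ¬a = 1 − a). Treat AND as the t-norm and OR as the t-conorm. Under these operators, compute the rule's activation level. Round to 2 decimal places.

0.07

firing strength: ¬normal=1−0.09=0.91, ¬neutral=1−0.84=0.16; AND[max(0, a+b−1)] → w = 0.07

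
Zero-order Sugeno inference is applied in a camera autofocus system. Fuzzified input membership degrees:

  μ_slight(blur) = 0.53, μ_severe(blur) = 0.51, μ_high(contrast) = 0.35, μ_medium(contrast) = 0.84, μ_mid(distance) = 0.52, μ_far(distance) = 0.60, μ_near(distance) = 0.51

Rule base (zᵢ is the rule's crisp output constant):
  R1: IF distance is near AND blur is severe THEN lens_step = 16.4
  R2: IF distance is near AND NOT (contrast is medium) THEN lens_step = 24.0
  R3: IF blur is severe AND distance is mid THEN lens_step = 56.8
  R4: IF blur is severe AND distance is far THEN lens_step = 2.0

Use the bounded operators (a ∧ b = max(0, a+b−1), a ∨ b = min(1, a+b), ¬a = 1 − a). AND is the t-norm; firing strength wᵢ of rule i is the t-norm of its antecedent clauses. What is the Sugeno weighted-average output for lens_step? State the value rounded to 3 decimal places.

R1 (z=16.4): near=0.51, severe=0.51; AND[max(0, a+b−1)] → w = 0.02
R2 (z=24.0): near=0.51, ¬medium=1−0.84=0.16; AND[max(0, a+b−1)] → w = 0.00
R3 (z=56.8): severe=0.51, mid=0.52; AND[max(0, a+b−1)] → w = 0.03
R4 (z=2.0): severe=0.51, far=0.60; AND[max(0, a+b−1)] → w = 0.11
Weighted average = (0.02·16.4 + 0.00·24.0 + 0.03·56.8 + 0.11·2.0) / (0.02 + 0.00 + 0.03 + 0.11)
  = 2.2520 / 0.1600 = 14.075

14.075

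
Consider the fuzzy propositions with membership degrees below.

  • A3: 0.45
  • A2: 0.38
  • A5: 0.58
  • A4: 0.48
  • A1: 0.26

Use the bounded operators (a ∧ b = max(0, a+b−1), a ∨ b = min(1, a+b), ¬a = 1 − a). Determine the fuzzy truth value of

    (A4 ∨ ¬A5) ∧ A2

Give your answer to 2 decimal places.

0.28

¬A5 = 1 − 0.58 = 0.42
A4 ∨ ¬A5 = min(1, a+b) on (0.48, 0.42) = 0.90
(A4 ∨ ¬A5) ∧ A2 = max(0, a+b−1) on (0.90, 0.38) = 0.28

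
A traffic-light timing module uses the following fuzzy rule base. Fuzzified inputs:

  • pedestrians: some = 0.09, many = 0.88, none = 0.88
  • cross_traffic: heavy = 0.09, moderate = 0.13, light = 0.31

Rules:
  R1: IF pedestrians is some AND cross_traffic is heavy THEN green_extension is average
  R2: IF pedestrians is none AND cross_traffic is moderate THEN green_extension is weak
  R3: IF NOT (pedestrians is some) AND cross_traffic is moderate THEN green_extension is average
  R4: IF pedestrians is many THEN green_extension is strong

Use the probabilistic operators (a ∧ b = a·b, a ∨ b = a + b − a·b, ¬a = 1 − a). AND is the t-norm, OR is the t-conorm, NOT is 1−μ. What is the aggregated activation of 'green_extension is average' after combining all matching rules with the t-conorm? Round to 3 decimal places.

R1: some=0.09, heavy=0.09; AND[a·b] → w = 0.0081
R2: none=0.88, moderate=0.13; AND[a·b] → w = 0.1144
R3: ¬some=1−0.09=0.91, moderate=0.13; AND[a·b] → w = 0.1183
R4: many=0.88 → w = 0.8800
Rules with consequent 'average': {R1, R3} → strengths 0.0081, 0.1183
Aggregate via t-conorm [a + b − a·b]: 0.1254

0.125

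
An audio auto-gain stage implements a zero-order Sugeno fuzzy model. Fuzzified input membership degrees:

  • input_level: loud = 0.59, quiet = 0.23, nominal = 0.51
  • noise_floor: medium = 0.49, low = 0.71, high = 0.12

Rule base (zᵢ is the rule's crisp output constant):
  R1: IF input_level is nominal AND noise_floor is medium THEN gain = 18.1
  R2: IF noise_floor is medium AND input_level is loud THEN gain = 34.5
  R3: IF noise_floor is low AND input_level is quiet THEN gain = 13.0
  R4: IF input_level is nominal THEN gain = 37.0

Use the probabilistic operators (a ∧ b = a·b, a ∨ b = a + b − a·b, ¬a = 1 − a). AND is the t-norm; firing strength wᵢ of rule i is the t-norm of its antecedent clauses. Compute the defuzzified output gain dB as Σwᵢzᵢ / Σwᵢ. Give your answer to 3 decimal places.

R1 (z=18.1): nominal=0.51, medium=0.49; AND[a·b] → w = 0.2499
R2 (z=34.5): medium=0.49, loud=0.59; AND[a·b] → w = 0.2891
R3 (z=13.0): low=0.71, quiet=0.23; AND[a·b] → w = 0.1633
R4 (z=37.0): nominal=0.51 → w = 0.5100
Weighted average = (0.2499·18.1 + 0.2891·34.5 + 0.1633·13.0 + 0.5100·37.0) / (0.2499 + 0.2891 + 0.1633 + 0.5100)
  = 35.4900 / 1.2123 = 29.275

29.275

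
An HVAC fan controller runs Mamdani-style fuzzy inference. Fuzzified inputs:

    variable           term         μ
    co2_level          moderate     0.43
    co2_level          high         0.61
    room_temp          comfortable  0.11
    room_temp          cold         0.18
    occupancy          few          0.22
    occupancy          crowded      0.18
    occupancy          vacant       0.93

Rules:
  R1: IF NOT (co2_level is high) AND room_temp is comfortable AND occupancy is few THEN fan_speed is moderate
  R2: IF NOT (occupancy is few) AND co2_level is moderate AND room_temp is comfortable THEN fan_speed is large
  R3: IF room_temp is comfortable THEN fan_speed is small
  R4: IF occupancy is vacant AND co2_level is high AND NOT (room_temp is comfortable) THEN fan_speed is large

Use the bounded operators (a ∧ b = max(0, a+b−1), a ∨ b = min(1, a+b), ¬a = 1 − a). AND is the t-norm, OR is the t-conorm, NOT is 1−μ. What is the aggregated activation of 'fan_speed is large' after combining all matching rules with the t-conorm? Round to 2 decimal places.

R1: ¬high=1−0.61=0.39, comfortable=0.11, few=0.22; AND[max(0, a+b−1)] → w = 0.00
R2: ¬few=1−0.22=0.78, moderate=0.43, comfortable=0.11; AND[max(0, a+b−1)] → w = 0.00
R3: comfortable=0.11 → w = 0.11
R4: vacant=0.93, high=0.61, ¬comfortable=1−0.11=0.89; AND[max(0, a+b−1)] → w = 0.43
Rules with consequent 'large': {R2, R4} → strengths 0.00, 0.43
Aggregate via t-conorm [min(1, a+b)]: 0.43

0.43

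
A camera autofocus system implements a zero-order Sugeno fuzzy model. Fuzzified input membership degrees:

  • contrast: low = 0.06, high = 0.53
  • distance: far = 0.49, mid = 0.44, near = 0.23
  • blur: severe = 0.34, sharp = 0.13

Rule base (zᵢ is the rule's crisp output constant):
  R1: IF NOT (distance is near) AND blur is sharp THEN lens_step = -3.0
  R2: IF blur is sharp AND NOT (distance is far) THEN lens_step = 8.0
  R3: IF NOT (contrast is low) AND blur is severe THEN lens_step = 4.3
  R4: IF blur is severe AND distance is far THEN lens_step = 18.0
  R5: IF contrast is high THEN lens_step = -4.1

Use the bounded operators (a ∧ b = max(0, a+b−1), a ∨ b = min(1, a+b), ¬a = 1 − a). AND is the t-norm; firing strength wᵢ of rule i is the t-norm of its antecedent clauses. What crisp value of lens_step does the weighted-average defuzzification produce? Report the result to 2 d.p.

R1 (z=-3.0): ¬near=1−0.23=0.77, sharp=0.13; AND[max(0, a+b−1)] → w = 0.00
R2 (z=8.0): sharp=0.13, ¬far=1−0.49=0.51; AND[max(0, a+b−1)] → w = 0.00
R3 (z=4.3): ¬low=1−0.06=0.94, severe=0.34; AND[max(0, a+b−1)] → w = 0.28
R4 (z=18.0): severe=0.34, far=0.49; AND[max(0, a+b−1)] → w = 0.00
R5 (z=-4.1): high=0.53 → w = 0.53
Weighted average = (0.00·-3.0 + 0.00·8.0 + 0.28·4.3 + 0.00·18.0 + 0.53·-4.1) / (0.00 + 0.00 + 0.28 + 0.00 + 0.53)
  = -0.9690 / 0.8100 = -1.20

-1.20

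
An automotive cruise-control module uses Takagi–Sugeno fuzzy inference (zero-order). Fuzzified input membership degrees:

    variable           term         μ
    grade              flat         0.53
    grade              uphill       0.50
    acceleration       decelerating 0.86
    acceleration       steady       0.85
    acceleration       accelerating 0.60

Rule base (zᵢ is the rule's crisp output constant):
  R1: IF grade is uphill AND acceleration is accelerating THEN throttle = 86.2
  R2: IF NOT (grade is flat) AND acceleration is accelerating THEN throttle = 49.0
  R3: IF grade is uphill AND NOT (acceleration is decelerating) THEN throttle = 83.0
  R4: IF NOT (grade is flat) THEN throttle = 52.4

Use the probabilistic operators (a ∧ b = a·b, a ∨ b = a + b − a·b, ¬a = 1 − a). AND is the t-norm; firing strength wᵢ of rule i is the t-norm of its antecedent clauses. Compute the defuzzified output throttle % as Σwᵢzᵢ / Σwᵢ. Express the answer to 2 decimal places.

R1 (z=86.2): uphill=0.50, accelerating=0.60; AND[a·b] → w = 0.3000
R2 (z=49.0): ¬flat=1−0.53=0.47, accelerating=0.60; AND[a·b] → w = 0.2820
R3 (z=83.0): uphill=0.50, ¬decelerating=1−0.86=0.14; AND[a·b] → w = 0.0700
R4 (z=52.4): ¬flat=1−0.53=0.47 → w = 0.4700
Weighted average = (0.3000·86.2 + 0.2820·49.0 + 0.0700·83.0 + 0.4700·52.4) / (0.3000 + 0.2820 + 0.0700 + 0.4700)
  = 70.1160 / 1.1220 = 62.49

62.49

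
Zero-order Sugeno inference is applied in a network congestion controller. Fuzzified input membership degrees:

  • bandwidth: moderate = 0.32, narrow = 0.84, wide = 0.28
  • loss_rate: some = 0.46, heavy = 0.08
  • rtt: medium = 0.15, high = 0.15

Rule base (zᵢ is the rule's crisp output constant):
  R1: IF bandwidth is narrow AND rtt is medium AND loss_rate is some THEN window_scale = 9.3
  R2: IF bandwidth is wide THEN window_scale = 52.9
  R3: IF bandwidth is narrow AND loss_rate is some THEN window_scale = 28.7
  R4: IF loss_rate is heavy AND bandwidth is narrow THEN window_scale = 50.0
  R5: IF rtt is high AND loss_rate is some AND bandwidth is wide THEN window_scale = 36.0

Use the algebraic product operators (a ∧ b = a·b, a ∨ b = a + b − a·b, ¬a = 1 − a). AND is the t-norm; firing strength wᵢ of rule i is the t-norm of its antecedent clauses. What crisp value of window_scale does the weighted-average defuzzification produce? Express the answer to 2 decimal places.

37.61

R1 (z=9.3): narrow=0.84, medium=0.15, some=0.46; AND[a·b] → w = 0.0580
R2 (z=52.9): wide=0.28 → w = 0.2800
R3 (z=28.7): narrow=0.84, some=0.46; AND[a·b] → w = 0.3864
R4 (z=50.0): heavy=0.08, narrow=0.84; AND[a·b] → w = 0.0672
R5 (z=36.0): high=0.15, some=0.46, wide=0.28; AND[a·b] → w = 0.0193
Weighted average = (0.0580·9.3 + 0.2800·52.9 + 0.3864·28.7 + 0.0672·50.0 + 0.0193·36.0) / (0.0580 + 0.2800 + 0.3864 + 0.0672 + 0.0193)
  = 30.4962 / 0.8109 = 37.61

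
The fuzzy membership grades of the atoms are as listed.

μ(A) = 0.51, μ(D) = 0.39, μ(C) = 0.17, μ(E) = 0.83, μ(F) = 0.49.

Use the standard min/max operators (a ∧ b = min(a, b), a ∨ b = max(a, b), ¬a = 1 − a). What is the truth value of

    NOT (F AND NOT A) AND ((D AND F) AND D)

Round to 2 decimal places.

NOT A = 1 − 0.51 = 0.49
F AND NOT A = min(a, b) on (0.49, 0.49) = 0.49
NOT (F AND NOT A) = 1 − 0.49 = 0.51
D AND F = min(a, b) on (0.39, 0.49) = 0.39
(D AND F) AND D = min(a, b) on (0.39, 0.39) = 0.39
NOT (F AND NOT A) AND ((D AND F) AND D) = min(a, b) on (0.51, 0.39) = 0.39

0.39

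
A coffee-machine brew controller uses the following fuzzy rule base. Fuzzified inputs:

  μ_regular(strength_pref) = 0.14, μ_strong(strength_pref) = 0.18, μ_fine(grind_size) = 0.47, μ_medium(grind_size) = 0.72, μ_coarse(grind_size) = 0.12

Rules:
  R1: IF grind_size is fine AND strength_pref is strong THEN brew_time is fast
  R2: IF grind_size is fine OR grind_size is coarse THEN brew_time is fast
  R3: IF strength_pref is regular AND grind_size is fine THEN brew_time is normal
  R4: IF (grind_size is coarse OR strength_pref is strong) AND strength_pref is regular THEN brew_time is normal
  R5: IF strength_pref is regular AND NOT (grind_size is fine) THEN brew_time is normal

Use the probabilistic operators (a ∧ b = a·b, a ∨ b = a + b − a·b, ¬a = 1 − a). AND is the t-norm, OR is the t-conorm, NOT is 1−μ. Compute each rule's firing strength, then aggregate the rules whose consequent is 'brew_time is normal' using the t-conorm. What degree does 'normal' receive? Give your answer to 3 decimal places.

R1: fine=0.47, strong=0.18; AND[a·b] → w = 0.0846
R2: fine=0.47, coarse=0.12; OR[a + b − a·b] → w = 0.5336
R3: regular=0.14, fine=0.47; AND[a·b] → w = 0.0658
R4: (coarse=0.12 OR strong=0.18) = 0.2784; AND[a·b] with regular=0.14 → w = 0.0390
R5: regular=0.14, ¬fine=1−0.47=0.53; AND[a·b] → w = 0.0742
Rules with consequent 'normal': {R3, R4, R5} → strengths 0.0658, 0.0390, 0.0742
Aggregate via t-conorm [a + b − a·b]: 0.1688

0.169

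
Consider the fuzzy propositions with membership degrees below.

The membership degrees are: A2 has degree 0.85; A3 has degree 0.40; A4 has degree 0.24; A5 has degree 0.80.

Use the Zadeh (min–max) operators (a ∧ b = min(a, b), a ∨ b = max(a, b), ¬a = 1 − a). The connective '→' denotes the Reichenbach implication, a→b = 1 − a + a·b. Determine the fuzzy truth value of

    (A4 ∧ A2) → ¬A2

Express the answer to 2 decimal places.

A4 ∧ A2 = min(a, b) on (0.24, 0.85) = 0.24
¬A2 = 1 − 0.85 = 0.15
(A4 ∧ A2) → ¬A2  [Reichenbach: 1 − a + a·b] with a=0.24, b=0.15 → 0.80

0.80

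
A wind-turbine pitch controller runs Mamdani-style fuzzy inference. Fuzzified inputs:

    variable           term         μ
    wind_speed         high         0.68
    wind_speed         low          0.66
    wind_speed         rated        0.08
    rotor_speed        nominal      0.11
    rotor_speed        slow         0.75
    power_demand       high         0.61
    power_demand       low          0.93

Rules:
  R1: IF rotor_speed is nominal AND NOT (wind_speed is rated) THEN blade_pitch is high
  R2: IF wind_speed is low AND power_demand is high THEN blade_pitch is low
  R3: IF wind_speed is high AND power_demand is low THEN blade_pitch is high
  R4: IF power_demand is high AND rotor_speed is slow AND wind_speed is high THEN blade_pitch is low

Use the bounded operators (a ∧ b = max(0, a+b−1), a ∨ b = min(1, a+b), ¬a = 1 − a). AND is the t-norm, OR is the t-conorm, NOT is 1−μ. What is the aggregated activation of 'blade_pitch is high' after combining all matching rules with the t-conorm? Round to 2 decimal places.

R1: nominal=0.11, ¬rated=1−0.08=0.92; AND[max(0, a+b−1)] → w = 0.03
R2: low=0.66, high=0.61; AND[max(0, a+b−1)] → w = 0.27
R3: high=0.68, low=0.93; AND[max(0, a+b−1)] → w = 0.61
R4: high=0.61, slow=0.75, high=0.68; AND[max(0, a+b−1)] → w = 0.04
Rules with consequent 'high': {R1, R3} → strengths 0.03, 0.61
Aggregate via t-conorm [min(1, a+b)]: 0.64

0.64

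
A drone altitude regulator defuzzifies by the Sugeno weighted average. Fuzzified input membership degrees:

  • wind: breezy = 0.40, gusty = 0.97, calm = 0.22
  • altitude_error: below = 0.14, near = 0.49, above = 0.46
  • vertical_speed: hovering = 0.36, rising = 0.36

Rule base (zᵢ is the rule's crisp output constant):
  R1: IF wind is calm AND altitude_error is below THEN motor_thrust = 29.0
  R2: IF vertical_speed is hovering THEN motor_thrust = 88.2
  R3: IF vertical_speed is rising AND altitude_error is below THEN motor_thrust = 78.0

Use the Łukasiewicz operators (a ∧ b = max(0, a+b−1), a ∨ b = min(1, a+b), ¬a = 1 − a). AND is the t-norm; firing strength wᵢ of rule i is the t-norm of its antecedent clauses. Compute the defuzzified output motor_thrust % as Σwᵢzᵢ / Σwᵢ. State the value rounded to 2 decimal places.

R1 (z=29.0): calm=0.22, below=0.14; AND[max(0, a+b−1)] → w = 0.00
R2 (z=88.2): hovering=0.36 → w = 0.36
R3 (z=78.0): rising=0.36, below=0.14; AND[max(0, a+b−1)] → w = 0.00
Weighted average = (0.00·29.0 + 0.36·88.2 + 0.00·78.0) / (0.00 + 0.36 + 0.00)
  = 31.7520 / 0.3600 = 88.20

88.20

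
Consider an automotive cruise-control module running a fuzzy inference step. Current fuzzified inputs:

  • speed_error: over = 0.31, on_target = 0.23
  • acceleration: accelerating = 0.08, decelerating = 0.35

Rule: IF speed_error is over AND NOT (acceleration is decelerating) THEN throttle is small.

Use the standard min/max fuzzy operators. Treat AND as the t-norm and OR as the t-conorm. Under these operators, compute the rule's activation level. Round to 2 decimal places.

firing strength: over=0.31, ¬decelerating=1−0.35=0.65; AND[min(a, b)] → w = 0.31

0.31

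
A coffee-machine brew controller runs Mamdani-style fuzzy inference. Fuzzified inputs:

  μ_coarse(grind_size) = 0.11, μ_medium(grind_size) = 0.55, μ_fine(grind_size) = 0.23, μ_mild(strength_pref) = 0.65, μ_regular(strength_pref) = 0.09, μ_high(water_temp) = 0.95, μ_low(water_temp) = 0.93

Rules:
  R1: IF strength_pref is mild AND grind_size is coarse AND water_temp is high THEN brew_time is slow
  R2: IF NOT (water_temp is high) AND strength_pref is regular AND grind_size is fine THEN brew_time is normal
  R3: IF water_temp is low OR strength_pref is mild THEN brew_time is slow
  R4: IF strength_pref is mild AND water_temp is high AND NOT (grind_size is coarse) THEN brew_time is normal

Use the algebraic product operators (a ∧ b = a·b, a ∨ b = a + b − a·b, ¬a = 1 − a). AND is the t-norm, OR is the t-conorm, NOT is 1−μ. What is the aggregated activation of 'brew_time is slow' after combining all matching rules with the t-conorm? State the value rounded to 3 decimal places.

R1: mild=0.65, coarse=0.11, high=0.95; AND[a·b] → w = 0.0679
R2: ¬high=1−0.95=0.05, regular=0.09, fine=0.23; AND[a·b] → w = 0.0010
R3: low=0.93, mild=0.65; OR[a + b − a·b] → w = 0.9755
R4: mild=0.65, high=0.95, ¬coarse=1−0.11=0.89; AND[a·b] → w = 0.5496
Rules with consequent 'slow': {R1, R3} → strengths 0.0679, 0.9755
Aggregate via t-conorm [a + b − a·b]: 0.9772

0.977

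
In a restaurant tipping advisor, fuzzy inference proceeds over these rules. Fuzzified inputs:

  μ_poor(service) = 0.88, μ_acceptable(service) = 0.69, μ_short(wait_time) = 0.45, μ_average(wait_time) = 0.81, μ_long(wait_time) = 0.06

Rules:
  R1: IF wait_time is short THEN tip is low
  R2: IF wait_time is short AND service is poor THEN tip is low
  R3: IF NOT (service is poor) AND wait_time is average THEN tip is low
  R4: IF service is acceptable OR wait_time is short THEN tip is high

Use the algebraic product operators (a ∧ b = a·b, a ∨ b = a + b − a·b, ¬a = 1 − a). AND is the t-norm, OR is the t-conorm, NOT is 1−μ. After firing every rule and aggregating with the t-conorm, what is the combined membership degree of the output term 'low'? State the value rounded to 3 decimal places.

R1: short=0.45 → w = 0.4500
R2: short=0.45, poor=0.88; AND[a·b] → w = 0.3960
R3: ¬poor=1−0.88=0.12, average=0.81; AND[a·b] → w = 0.0972
R4: acceptable=0.69, short=0.45; OR[a + b − a·b] → w = 0.8295
Rules with consequent 'low': {R1, R2, R3} → strengths 0.4500, 0.3960, 0.0972
Aggregate via t-conorm [a + b − a·b]: 0.7001

0.700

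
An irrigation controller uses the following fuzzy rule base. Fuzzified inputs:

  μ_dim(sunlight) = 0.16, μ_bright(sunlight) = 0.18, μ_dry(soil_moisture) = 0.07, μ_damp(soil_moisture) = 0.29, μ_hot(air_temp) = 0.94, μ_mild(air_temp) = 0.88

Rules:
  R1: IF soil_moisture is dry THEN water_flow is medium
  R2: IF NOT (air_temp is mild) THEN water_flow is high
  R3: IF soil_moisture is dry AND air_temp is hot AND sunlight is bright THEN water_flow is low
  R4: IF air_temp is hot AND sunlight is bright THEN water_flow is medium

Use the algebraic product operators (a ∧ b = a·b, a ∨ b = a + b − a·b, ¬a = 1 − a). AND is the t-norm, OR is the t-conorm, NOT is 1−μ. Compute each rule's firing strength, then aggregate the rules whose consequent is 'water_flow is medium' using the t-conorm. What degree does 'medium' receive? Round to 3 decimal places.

R1: dry=0.07 → w = 0.0700
R2: ¬mild=1−0.88=0.12 → w = 0.1200
R3: dry=0.07, hot=0.94, bright=0.18; AND[a·b] → w = 0.0118
R4: hot=0.94, bright=0.18; AND[a·b] → w = 0.1692
Rules with consequent 'medium': {R1, R4} → strengths 0.0700, 0.1692
Aggregate via t-conorm [a + b − a·b]: 0.2274

0.227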